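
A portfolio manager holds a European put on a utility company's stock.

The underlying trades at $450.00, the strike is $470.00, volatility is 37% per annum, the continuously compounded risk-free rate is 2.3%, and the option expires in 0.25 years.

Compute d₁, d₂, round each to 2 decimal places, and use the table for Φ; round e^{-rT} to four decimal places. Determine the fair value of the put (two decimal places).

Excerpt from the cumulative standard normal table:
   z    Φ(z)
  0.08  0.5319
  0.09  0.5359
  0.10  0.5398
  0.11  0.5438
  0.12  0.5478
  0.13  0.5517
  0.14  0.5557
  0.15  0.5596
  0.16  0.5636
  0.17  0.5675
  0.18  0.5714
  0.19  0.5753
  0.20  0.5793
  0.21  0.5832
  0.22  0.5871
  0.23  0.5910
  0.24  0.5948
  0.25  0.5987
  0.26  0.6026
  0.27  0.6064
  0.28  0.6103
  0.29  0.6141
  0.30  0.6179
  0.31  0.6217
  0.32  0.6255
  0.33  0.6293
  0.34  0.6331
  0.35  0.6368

σ√T = 0.37 × 0.5000 = 0.1850
d₁ = [ln(450/470) + (0.023 + 0.37²/2)·0.25] / 0.1850 = [-0.0435 + 0.0229] / 0.1850 = -0.1115 which rounds to -0.11
d₂ = d₁ − σ√T = -0.1115 − 0.1850 = -0.2965 which rounds to -0.30
exp(−rT) = exp(−0.023·0.25) = 0.9943
N(−d₂) = N(0.30) = 0.6179;  N(−d₁) = N(0.11) = 0.5438
P = 470·0.9943·0.6179 − 450·0.5438 = 288.7576 − 244.7100 = 44.0476

$44.05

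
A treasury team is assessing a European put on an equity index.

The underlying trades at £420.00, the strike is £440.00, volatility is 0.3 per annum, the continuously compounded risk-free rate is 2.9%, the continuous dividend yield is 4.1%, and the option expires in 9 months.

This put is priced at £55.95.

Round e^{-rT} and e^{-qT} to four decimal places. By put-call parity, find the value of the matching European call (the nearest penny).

e^(−qT) = e^(−0.041·0.75) = 0.9697;  e^(−rT) = e^(−0.029·0.75) = 0.9785
Put-call parity: C − P = S·e^(−qT) − K·e^(−rT) = 420·0.9697 − 440·0.9785 = 407.2740 − 430.5400 = -23.2660
C = P + (C − P) = 55.95 + (-23.2660) = 32.6840

£32.68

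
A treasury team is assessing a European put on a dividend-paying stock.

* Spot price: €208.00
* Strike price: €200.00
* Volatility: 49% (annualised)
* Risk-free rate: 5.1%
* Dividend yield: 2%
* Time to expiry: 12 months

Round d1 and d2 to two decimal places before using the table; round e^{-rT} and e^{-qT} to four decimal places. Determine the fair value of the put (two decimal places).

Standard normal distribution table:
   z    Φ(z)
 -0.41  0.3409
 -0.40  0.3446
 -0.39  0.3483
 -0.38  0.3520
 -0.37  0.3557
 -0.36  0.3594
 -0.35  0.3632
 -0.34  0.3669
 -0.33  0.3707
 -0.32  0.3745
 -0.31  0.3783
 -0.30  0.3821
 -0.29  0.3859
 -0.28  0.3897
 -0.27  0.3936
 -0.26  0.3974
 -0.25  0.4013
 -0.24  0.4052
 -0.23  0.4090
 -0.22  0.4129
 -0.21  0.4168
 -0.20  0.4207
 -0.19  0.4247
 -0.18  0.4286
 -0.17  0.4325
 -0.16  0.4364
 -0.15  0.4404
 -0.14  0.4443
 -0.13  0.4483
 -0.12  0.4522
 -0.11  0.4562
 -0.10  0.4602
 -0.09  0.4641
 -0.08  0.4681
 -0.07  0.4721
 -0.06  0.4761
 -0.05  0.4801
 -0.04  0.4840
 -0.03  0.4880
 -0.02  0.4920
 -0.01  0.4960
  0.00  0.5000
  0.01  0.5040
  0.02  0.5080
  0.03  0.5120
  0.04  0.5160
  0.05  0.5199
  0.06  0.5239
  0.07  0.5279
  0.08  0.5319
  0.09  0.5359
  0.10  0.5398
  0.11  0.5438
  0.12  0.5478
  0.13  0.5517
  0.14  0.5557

€31.58

σ√T = 0.49·√1 = 0.4900
ln(S/K) + (r − q + σ²/2)T = ln(208/200) + (0.051 − 0.02 + 0.49²/2)·1 = 0.0392 + 0.1510 = 0.1903
d₁ = 0.1903 / 0.4900 = 0.3883 → 0.39
d₂ = d₁ − σ√T = 0.3883 − 0.4900 = -0.1017 → -0.10
e^(−qT) = e^(−0.02·1) = 0.9802;  e^(−rT) = e^(−0.051·1) = 0.9503
P = 200·0.9503·N(0.10) − 208·0.9802·N(-0.39) = 200·0.9503·0.5398 − 208·0.9802·0.3483 = 102.5944 − 71.0120 = 31.5824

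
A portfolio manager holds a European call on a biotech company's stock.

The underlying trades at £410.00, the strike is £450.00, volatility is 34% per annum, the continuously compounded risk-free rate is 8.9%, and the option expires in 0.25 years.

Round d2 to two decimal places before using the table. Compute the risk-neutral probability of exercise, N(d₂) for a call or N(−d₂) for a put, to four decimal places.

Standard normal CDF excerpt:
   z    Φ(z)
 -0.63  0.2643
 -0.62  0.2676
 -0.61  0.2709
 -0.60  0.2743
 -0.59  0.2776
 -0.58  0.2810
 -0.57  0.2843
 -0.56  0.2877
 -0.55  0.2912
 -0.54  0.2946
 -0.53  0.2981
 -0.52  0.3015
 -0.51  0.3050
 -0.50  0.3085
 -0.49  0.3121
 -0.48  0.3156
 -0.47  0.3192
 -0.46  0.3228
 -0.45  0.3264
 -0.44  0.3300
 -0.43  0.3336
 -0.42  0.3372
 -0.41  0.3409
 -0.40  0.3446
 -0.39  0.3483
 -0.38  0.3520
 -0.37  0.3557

0.3085

σ√T = 0.34·√0.25 = 0.1700
d₁ = [ln(410/450) + (0.089 + 0.34²/2)·0.25] / 0.1700 = [-0.0931 + 0.0367] / 0.1700 = -0.3317 ≈ -0.33
d₂ = d₁ − σ√T = -0.3317 − 0.1700 = -0.5017 ≈ -0.50
Risk-neutral Pr[S_T > K] = N(d₂) = N(-0.50) = 0.3085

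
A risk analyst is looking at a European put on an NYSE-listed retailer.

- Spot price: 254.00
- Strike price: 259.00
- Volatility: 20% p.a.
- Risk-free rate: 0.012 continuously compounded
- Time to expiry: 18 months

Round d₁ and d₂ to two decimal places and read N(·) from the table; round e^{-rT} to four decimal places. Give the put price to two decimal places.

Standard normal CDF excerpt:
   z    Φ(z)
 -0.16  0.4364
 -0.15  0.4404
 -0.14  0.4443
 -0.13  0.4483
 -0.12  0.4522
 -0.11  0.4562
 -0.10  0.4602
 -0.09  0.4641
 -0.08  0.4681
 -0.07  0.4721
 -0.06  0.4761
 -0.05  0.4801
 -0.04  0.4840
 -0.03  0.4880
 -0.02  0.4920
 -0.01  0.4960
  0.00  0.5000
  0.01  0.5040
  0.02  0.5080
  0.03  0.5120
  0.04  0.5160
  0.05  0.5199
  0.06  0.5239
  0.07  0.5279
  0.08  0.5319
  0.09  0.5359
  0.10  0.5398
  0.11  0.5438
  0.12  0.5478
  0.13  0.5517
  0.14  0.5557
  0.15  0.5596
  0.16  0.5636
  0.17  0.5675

25.49

σ√T = 0.2 × 1.2247 = 0.2449
ln(S/K) + (r + σ²/2)T = ln(254/259) + (0.012 + 0.2²/2)·1.5 = -0.0195 + 0.0480 = 0.0285
d₁ = 0.0285 / 0.2449 = 0.1164 → 0.12
d₂ = d₁ − σ√T = 0.1164 − 0.2449 = -0.1286 → -0.13
e^(−rT) = e^(−0.012·1.5) = 0.9822
P = 259·0.9822·N(0.13) − 254·N(-0.12) = 259·0.9822·0.5517 − 254·0.4522 = 140.3469 − 114.8588 = 25.4881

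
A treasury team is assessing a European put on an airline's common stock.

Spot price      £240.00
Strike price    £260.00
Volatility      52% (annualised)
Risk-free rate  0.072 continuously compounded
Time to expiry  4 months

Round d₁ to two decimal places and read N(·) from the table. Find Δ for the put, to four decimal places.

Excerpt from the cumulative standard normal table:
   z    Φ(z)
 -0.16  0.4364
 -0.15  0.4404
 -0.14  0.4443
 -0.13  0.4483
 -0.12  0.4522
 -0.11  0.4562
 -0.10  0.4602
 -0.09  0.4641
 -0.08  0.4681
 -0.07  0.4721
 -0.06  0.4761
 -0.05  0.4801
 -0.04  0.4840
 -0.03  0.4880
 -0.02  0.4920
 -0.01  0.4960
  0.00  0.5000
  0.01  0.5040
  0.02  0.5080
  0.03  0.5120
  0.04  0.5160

-0.5160

σ√T = 0.52·√0.3333 = 0.3002
d₁ = [ln(240/260) + (0.072 + ½·0.52²)·0.3333] / (σ√T) = (-0.0800 + 0.0691) / 0.3002 = -0.0366 which rounds to -0.04
N(d₁) = N(-0.04) = 0.4840
Δ_put = N(d₁) − 1 = 0.4840 − 1 = -0.5160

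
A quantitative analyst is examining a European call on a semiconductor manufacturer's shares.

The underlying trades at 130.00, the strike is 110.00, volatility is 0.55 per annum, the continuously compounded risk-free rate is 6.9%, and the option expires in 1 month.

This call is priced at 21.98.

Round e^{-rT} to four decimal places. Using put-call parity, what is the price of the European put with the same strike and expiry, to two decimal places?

1.35

e^(−rT) = e^(−0.069·0.08333) = 0.9943
Put-call parity: C − P = S − K·e^(−rT) = 130 − 110·0.9943 = 130 − 109.3730 = 20.6270
P = C − (C − P) = 21.98 − (20.6270) = 1.3530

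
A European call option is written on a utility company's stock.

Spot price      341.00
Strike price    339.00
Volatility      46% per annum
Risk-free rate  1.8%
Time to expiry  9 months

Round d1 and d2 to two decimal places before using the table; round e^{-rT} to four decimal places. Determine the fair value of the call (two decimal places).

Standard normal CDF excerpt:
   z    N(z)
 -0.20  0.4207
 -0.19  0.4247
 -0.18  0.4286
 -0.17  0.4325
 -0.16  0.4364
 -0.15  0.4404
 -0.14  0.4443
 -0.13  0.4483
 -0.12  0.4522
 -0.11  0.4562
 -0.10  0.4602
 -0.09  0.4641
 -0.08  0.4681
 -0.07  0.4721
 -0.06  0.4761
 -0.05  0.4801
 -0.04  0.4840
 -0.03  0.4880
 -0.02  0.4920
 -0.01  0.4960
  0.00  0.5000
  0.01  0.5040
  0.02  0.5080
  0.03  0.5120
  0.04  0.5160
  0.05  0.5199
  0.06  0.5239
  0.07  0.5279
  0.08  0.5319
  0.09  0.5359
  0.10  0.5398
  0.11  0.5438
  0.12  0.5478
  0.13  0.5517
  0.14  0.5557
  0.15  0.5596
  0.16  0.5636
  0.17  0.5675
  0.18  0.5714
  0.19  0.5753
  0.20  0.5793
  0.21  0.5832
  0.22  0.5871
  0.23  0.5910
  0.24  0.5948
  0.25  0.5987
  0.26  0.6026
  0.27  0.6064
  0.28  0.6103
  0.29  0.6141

T = 0.75;  σ√T = 0.3984
ln(S/K) + (r + σ²/2)T = ln(341/339) + (0.018 + 0.46²/2)·0.75 = 0.0059 + 0.0929 = 0.0987
d₁ = 0.0987 / 0.3984 = 0.2478 which rounds to 0.25
d₂ = d₁ − σ√T = 0.2478 − 0.3984 = -0.1505 which rounds to -0.15
exp(−rT) = exp(−0.018·0.75) = 0.9866
N(d₁) = N(0.25) = 0.5987;  N(d₂) = N(-0.15) = 0.4404
C = 341·0.5987 − 339·0.9866·0.4404 = 204.1567 − 147.2950 = 56.8617

56.86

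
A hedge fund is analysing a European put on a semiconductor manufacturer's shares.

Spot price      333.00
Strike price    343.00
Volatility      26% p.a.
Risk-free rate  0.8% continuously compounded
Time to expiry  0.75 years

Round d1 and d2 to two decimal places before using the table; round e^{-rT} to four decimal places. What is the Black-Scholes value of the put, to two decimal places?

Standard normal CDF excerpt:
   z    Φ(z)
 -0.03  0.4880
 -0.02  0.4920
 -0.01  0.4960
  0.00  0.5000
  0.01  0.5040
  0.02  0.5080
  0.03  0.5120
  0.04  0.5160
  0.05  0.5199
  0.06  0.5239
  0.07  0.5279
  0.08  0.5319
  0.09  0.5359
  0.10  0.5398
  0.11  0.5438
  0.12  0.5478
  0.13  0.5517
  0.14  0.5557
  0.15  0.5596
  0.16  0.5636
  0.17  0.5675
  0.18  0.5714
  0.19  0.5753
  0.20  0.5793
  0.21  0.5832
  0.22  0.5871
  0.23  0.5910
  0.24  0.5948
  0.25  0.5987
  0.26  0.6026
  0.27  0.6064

σ√T = 0.26·√0.75 = 0.2252
d₁ = [ln(333/343) + (0.008 + 0.26²/2)·0.75] / 0.2252 = [-0.0296 + 0.0314] / 0.2252 = 0.0078 ⇒ 0.01
d₂ = d₁ − σ√T = 0.0078 − 0.2252 = -0.2173 ⇒ -0.22
exp(−rT) = exp(−0.008·0.75) = 0.9940
P = 343·0.9940·N(0.22) − 333·N(-0.01) = 343·0.9940·0.5871 − 333·0.4960 = 200.1670 − 165.1680 = 34.9990

35.00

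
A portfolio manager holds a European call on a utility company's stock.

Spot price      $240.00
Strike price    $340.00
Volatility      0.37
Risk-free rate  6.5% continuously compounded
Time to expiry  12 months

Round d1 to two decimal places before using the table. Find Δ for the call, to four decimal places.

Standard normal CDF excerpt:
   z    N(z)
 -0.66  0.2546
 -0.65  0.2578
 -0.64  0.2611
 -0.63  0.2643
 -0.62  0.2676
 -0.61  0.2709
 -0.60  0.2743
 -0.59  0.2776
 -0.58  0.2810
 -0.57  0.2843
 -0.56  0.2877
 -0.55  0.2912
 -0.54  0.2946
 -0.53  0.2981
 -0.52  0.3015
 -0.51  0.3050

0.2810

T = 1;  σ√T = 0.3700
d₁ = [ln(240/340) + (0.065 + 0.37²/2)·1] / 0.3700 = [-0.3483 + 0.1335] / 0.3700 = -0.5807 ≈ -0.58
N(d₁) = N(-0.58) = 0.2810
Δ_call = N(d₁) = 0.2810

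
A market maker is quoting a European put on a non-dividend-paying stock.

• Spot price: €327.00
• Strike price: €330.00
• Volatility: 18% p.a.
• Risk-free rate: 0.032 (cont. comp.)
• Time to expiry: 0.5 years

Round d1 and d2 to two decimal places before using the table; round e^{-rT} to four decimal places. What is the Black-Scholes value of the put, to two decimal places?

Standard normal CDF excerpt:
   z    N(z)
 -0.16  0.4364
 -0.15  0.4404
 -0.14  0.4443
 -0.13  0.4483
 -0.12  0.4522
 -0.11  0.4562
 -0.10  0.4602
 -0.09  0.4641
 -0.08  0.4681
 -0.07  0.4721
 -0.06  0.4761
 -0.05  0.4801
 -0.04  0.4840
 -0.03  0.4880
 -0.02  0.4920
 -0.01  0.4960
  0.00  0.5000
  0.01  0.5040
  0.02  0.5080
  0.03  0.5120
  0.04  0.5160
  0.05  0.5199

T = 0.5;  σ√T = 0.1273
ln(S/K) + (r + σ²/2)T = ln(327/330) + (0.032 + 0.18²/2)·0.5 = -0.0091 + 0.0241 = 0.0150
d₁ = 0.0150 / 0.1273 = 0.1176 which rounds to 0.12
d₂ = d₁ − σ√T = 0.1176 − 0.1273 = -0.0097 which rounds to -0.01
e^(−rT) = e^(−0.032·0.5) = 0.9841
P = 330·0.9841·N(0.01) − 327·N(-0.12) = 330·0.9841·0.5040 − 327·0.4522 = 163.6755 − 147.8694 = 15.8061

€15.81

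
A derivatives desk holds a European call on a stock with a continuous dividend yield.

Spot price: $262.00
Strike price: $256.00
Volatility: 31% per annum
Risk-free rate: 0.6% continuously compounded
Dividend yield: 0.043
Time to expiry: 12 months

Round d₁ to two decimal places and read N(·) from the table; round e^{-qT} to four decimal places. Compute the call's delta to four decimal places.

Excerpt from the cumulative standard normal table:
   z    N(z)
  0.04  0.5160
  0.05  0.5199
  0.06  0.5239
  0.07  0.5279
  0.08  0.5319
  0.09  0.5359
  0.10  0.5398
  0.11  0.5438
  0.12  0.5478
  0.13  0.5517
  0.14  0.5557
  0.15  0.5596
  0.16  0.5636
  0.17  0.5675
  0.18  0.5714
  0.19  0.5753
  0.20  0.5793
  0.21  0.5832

0.5209

σ√T = 0.31·√1 = 0.3100
d₁ = [ln(262/256) + (0.006 − 0.043 + ½·0.31²)·1] / (σ√T) = (0.0232 + 0.0111) / 0.3100 = 0.1104 ⇒ 0.11
N(d₁) = N(0.11) = 0.5438
Δ_call = e^(−qT)·N(d₁) = 0.9579·0.5438 = 0.5209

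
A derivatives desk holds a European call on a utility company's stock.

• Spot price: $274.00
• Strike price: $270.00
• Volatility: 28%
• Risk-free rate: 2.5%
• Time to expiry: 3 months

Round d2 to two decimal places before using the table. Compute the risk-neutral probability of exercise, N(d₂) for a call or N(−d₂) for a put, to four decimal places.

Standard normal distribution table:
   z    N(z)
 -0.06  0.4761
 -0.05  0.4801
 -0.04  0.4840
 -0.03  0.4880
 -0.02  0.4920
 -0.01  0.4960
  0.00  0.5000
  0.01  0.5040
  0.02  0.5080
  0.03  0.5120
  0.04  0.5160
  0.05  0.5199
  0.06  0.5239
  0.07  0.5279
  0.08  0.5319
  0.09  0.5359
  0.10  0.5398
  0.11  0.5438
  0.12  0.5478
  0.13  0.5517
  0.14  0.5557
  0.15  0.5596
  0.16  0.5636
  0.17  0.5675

σ√T = 0.28·√0.25 = 0.1400
d₁ = [ln(274/270) + (0.025 + 0.28²/2)·0.25] / 0.1400 = [0.0147 + 0.0161] / 0.1400 = 0.2197 which rounds to 0.22
d₂ = d₁ − σ√T = 0.2197 − 0.1400 = 0.0797 which rounds to 0.08
Pr(exercise) under Q = N(d₂) = 0.5319

0.5319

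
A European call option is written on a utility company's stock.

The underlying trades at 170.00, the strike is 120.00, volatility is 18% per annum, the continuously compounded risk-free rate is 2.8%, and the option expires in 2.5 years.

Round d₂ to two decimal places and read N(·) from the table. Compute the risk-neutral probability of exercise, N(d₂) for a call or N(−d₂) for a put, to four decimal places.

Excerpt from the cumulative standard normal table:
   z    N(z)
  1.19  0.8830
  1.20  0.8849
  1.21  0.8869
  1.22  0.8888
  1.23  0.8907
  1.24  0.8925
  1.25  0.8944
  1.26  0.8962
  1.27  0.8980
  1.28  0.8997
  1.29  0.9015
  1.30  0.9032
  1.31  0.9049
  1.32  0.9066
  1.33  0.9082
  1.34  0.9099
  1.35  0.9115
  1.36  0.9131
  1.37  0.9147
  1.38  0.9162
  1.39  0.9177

T = 2.5;  σ√T = 0.2846
d₁ = [ln(170/120) + (0.028 + ½·0.18²)·2.5] / (σ√T) = (0.3483 + 0.1105) / 0.2846 = 1.6121 ≈ 1.61
d₂ = 1.6121 − 0.2846 = 1.3275 ≈ 1.33
Pr(exercise) under Q = N(d₂) = 0.9082

0.9082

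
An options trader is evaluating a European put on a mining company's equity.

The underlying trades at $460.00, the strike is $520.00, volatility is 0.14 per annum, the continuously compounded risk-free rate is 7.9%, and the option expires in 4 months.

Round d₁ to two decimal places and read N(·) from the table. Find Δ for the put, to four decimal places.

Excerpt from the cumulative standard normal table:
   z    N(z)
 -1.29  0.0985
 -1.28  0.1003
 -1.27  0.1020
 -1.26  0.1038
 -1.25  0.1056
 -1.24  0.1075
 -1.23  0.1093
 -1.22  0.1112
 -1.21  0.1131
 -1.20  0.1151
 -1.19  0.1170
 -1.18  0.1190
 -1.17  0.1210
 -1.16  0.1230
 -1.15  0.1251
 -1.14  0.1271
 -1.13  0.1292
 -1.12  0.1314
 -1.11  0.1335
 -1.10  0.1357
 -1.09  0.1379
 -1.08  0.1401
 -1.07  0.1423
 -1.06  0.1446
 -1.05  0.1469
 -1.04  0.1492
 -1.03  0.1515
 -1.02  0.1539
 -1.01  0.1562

-0.8749

σ√T = 0.14 × 0.5774 = 0.0808
d₁ = [ln(460/520) + (0.079 + 0.14²/2)·0.3333] / 0.0808 = [-0.1226 + 0.0296] / 0.0808 = -1.1506 which rounds to -1.15
N(d₁) = N(-1.15) = 0.1251
Δ_put = N(d₁) − 1 = 0.1251 − 1 = -0.8749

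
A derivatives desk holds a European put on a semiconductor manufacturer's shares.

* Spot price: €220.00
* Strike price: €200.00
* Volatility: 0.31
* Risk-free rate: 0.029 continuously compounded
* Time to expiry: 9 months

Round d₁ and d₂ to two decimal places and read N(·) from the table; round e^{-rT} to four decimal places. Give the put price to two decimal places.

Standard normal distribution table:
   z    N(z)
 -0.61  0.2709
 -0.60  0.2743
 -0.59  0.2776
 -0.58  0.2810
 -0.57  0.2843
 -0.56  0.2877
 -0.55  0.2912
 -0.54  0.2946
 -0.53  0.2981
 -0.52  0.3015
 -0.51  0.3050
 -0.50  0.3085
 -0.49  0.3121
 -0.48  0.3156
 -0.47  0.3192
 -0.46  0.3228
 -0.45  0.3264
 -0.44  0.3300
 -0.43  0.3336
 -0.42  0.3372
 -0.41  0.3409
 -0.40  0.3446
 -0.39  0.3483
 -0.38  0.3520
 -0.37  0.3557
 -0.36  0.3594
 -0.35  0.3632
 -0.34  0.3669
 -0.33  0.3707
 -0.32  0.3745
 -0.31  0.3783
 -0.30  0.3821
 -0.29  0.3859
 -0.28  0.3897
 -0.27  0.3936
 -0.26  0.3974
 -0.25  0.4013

σ√T = 0.31 × 0.8660 = 0.2685
d₁ = [ln(220/200) + (0.029 + 0.31²/2)·0.75] / 0.2685 = [0.0953 + 0.0578] / 0.2685 = 0.5703 → 0.57
d₂ = d₁ − σ√T = 0.5703 − 0.2685 = 0.3018 → 0.30
exp(−rT) = exp(−0.029·0.75) = 0.9785
N(−d₂) = N(-0.30) = 0.3821;  N(−d₁) = N(-0.57) = 0.2843
P = 200·0.9785·0.3821 − 220·0.2843 = 74.7770 − 62.5460 = 12.2310

€12.23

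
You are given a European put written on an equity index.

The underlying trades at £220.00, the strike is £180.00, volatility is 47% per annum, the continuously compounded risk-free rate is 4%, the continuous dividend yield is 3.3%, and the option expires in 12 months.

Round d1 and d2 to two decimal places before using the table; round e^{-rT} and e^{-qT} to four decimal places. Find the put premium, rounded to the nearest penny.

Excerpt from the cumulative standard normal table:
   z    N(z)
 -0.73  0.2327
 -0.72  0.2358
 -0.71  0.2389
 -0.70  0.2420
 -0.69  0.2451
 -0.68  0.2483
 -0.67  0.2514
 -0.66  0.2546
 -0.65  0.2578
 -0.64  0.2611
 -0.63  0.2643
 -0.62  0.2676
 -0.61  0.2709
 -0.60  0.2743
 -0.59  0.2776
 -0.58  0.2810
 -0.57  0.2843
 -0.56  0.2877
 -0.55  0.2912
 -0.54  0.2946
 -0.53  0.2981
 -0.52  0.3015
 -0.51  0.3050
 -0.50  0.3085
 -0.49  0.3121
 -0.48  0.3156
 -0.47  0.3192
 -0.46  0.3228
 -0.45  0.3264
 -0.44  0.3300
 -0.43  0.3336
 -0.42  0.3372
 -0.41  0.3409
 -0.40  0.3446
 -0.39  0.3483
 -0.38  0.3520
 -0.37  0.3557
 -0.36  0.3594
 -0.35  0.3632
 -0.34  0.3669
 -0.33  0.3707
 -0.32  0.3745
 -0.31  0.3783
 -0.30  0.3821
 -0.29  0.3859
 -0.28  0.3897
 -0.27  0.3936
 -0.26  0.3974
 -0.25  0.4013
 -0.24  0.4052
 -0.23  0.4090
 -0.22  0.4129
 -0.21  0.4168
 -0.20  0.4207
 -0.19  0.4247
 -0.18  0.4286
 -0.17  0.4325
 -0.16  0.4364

£19.23

σ√T = 0.47·√1 = 0.4700
d₁ = [ln(220/180) + (0.04 − 0.033 + ½·0.47²)·1] / (σ√T) = (0.2007 + 0.1174) / 0.4700 = 0.6769 → 0.68
d₂ = 0.6769 − 0.4700 = 0.2069 → 0.21
exp(−qT) = exp(−0.033·1) = 0.9675;  exp(−rT) = exp(−0.04·1) = 0.9608
N(−d₂) = N(-0.21) = 0.4168;  N(−d₁) = N(-0.68) = 0.2483
P = 180·0.9608·0.4168 − 220·0.9675·0.2483 = 72.0831 − 52.8507 = 19.2324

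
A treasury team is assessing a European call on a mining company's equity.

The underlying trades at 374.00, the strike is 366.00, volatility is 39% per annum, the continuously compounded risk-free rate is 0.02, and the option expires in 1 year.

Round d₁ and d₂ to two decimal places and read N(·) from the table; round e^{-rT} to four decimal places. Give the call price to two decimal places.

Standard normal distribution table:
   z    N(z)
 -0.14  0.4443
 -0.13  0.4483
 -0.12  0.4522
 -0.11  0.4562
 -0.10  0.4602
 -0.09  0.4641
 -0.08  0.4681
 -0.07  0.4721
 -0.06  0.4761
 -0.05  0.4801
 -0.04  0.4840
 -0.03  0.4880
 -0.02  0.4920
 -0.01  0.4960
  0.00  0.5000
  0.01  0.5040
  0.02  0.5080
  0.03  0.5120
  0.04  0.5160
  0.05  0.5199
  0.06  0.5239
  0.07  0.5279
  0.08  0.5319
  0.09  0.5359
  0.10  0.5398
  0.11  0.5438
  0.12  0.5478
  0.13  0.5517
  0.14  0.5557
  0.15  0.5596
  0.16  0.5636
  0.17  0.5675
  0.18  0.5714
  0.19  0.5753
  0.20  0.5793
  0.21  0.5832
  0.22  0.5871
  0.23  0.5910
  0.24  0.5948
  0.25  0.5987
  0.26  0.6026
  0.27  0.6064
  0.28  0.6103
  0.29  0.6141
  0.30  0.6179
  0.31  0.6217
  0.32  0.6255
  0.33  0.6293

σ√T = 0.39·√1 = 0.3900
d₁ = [ln(374/366) + (0.02 + ½·0.39²)·1] / (σ√T) = (0.0216 + 0.0961) / 0.3900 = 0.3017 ≈ 0.30
d₂ = 0.3017 − 0.3900 = -0.0883 ≈ -0.09
e^(−rT) = e^(−0.02·1) = 0.9802
C = 374·N(0.30) − 366·0.9802·N(-0.09) = 374·0.6179 − 366·0.9802·0.4641 = 231.0946 − 166.4974 = 64.5972

64.60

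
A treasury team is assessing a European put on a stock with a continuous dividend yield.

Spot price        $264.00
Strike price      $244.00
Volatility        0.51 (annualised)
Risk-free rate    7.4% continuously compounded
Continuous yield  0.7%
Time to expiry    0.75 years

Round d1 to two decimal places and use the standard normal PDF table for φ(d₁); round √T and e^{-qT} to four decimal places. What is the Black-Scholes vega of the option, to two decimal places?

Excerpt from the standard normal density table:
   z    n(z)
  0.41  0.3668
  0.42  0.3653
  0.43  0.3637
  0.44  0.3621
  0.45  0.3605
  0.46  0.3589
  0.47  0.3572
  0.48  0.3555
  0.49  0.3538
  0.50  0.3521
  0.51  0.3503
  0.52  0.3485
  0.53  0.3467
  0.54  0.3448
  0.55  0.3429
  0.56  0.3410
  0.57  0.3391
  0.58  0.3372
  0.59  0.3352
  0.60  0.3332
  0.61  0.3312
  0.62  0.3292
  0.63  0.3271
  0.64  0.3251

79.67

σ√T = 0.51·√0.75 = 0.4417
d₁ = [ln(264/244) + (0.074 − 0.007 + ½·0.51²)·0.75] / (σ√T) = (0.0788 + 0.1478) / 0.4417 = 0.5130 ⇒ 0.51
√T = √0.75 = 0.8660
φ(d₁) = φ(0.51) = 0.3503
exp(−qT) = exp(−0.007·0.75) = 0.9948
vega = S·exp(−qT)·φ(d₁)·√T = 264·0.9948·0.3503·0.8660 = 79.6705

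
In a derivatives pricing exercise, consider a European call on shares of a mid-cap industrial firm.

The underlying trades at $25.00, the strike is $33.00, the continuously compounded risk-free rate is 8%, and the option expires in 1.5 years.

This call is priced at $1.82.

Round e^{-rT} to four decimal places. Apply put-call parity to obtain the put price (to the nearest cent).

$6.09

exp(−rT) = exp(−0.08·1.5) = 0.8869
Put-call parity: C − P = S − K·e^(−rT) = 25 − 33·0.8869 = 25 − 29.2677 = -4.2677
P = C − (C − P) = 1.82 − (-4.2677) = 6.0877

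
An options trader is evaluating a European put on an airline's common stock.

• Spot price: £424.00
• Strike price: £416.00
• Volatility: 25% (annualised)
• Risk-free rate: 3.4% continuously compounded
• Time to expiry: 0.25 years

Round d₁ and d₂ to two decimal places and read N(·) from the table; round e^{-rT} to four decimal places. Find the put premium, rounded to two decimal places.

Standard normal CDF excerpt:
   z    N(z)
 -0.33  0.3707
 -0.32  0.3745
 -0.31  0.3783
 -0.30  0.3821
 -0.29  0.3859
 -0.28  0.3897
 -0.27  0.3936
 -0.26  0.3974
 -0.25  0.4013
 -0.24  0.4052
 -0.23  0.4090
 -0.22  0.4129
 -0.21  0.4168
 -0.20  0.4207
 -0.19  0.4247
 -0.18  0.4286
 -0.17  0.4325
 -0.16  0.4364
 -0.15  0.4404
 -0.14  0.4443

£14.77

T = 0.25;  σ√T = 0.1250
d₁ = [ln(424/416) + (0.034 + 0.25²/2)·0.25] / 0.1250 = [0.0190 + 0.0163] / 0.1250 = 0.2829 ≈ 0.28
d₂ = d₁ − σ√T = 0.2829 − 0.1250 = 0.1579 ≈ 0.16
e^(−rT) = e^(−0.034·0.25) = 0.9915
N(−d₂) = N(-0.16) = 0.4364;  N(−d₁) = N(-0.28) = 0.3897
P = 416·0.9915·0.4364 − 424·0.3897 = 179.9993 − 165.2328 = 14.7665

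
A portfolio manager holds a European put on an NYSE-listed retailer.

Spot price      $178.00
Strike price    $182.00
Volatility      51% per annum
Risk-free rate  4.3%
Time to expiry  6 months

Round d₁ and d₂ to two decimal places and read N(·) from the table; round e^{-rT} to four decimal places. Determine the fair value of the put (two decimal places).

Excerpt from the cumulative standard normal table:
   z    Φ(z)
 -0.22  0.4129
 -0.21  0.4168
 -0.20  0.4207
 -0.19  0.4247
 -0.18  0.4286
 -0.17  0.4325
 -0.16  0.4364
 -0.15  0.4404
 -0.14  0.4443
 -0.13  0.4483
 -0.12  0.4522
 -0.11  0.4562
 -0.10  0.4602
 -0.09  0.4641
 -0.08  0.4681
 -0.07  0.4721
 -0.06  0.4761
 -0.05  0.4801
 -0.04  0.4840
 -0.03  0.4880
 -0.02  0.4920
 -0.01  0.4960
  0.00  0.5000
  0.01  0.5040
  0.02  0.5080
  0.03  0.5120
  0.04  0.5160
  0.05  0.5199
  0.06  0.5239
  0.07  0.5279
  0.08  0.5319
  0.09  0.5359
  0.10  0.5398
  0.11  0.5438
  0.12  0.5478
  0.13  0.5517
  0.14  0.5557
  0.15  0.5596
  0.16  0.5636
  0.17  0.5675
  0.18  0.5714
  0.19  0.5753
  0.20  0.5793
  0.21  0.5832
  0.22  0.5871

σ√T = 0.51·√0.5 = 0.3606
ln(S/K) + (r + σ²/2)T = ln(178/182) + (0.043 + 0.51²/2)·0.5 = -0.0222 + 0.0865 = 0.0643
d₁ = 0.0643 / 0.3606 = 0.1783 ⇒ 0.18
d₂ = d₁ − σ√T = 0.1783 − 0.3606 = -0.1823 ⇒ -0.18
e^(−rT) = e^(−0.043·0.5) = 0.9787
N(−d₂) = N(0.18) = 0.5714;  N(−d₁) = N(-0.18) = 0.4286
P = 182·0.9787·0.5714 − 178·0.4286 = 101.7797 − 76.2908 = 25.4889

$25.49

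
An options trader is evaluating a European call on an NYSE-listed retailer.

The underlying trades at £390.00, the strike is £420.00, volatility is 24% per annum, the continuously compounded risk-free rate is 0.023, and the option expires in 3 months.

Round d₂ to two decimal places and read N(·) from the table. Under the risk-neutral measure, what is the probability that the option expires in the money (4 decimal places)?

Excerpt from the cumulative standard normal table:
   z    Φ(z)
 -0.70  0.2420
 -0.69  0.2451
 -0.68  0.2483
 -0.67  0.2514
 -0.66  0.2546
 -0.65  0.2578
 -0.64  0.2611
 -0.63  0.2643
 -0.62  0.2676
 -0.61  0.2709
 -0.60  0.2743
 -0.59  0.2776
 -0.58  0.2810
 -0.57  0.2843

T = 0.25;  σ√T = 0.1200
ln(S/K) + (r + σ²/2)T = ln(390/420) + (0.023 + 0.24²/2)·0.25 = -0.0741 + 0.0129 = -0.0612
d₁ = -0.0612 / 0.1200 = -0.5096 ⇒ -0.51
d₂ = d₁ − σ√T = -0.5096 − 0.1200 = -0.6296 ⇒ -0.63
Pr(exercise) under Q = N(d₂) = 0.2643

0.2643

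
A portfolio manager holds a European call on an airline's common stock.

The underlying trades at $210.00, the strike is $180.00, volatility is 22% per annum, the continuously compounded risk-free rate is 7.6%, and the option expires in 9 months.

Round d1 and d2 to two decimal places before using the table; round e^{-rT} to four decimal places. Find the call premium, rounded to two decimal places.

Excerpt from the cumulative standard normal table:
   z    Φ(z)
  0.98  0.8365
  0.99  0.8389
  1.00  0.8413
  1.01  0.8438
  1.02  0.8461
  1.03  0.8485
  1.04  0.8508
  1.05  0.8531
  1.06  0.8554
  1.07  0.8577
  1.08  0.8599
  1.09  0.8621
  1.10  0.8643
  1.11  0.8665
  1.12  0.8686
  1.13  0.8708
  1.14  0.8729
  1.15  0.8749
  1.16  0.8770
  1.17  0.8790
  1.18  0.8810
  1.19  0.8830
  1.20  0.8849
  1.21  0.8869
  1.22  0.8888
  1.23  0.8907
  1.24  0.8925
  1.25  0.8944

T = 0.75;  σ√T = 0.1905
d₁ = [ln(210/180) + (0.076 + 0.22²/2)·0.75] / 0.1905 = [0.1542 + 0.0751] / 0.1905 = 1.2035 ≈ 1.20
d₂ = d₁ − σ√T = 1.2035 − 0.1905 = 1.0130 ≈ 1.01
e^(−rT) = e^(−0.076·0.75) = 0.9446
N(d₁) = N(1.20) = 0.8849;  N(d₂) = N(1.01) = 0.8438
C = 210·0.8849 − 180·0.9446·0.8438 = 185.8290 − 143.4696 = 42.3594

$42.36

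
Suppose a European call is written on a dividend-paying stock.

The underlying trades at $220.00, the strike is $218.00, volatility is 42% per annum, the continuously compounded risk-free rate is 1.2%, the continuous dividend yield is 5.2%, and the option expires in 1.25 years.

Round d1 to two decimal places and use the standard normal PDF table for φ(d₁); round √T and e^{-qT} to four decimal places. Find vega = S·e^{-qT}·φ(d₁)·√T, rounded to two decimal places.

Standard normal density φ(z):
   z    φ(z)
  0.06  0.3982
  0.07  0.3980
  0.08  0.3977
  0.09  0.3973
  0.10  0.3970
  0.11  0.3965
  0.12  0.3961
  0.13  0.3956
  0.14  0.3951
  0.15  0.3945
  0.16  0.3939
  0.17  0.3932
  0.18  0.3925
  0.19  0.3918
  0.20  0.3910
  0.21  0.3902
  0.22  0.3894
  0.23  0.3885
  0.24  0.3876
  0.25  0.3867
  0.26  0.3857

σ√T = 0.42 × 1.1180 = 0.4696
d₁ = [ln(220/218) + (0.012 − 0.052 + 0.42²/2)·1.25] / 0.4696 = [0.0091 + 0.0602] / 0.4696 = 0.1478 → 0.15
√T = √1.25 = 1.1180
φ(d₁) = φ(0.15) = 0.3945
e^(−qT) = e^(−0.052·1.25) = 0.9371
vega = S·e^(−qT)·φ(d₁)·√T = 220·0.9371·0.3945·1.1180 = 90.9280

90.93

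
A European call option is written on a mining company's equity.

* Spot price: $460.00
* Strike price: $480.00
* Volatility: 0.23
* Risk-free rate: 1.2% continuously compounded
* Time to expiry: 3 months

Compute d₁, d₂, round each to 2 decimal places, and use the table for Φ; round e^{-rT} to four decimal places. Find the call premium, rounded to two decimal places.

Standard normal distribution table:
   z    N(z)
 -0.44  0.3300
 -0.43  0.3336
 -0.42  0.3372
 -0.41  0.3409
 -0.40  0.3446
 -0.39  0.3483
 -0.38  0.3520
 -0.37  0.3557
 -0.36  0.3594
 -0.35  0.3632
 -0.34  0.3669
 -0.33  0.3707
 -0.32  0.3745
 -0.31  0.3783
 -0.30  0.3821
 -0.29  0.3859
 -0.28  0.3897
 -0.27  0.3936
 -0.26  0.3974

$12.60

T = 0.25;  σ√T = 0.1150
ln(S/K) + (r + σ²/2)T = ln(460/480) + (0.012 + 0.23²/2)·0.25 = -0.0426 + 0.0096 = -0.0329
d₁ = -0.0329 / 0.1150 = -0.2865 which rounds to -0.29
d₂ = d₁ − σ√T = -0.2865 − 0.1150 = -0.4015 which rounds to -0.40
e^(−rT) = e^(−0.012·0.25) = 0.9970
N(d₁) = N(-0.29) = 0.3859;  N(d₂) = N(-0.40) = 0.3446
C = 460·0.3859 − 480·0.9970·0.3446 = 177.5140 − 164.9118 = 12.6022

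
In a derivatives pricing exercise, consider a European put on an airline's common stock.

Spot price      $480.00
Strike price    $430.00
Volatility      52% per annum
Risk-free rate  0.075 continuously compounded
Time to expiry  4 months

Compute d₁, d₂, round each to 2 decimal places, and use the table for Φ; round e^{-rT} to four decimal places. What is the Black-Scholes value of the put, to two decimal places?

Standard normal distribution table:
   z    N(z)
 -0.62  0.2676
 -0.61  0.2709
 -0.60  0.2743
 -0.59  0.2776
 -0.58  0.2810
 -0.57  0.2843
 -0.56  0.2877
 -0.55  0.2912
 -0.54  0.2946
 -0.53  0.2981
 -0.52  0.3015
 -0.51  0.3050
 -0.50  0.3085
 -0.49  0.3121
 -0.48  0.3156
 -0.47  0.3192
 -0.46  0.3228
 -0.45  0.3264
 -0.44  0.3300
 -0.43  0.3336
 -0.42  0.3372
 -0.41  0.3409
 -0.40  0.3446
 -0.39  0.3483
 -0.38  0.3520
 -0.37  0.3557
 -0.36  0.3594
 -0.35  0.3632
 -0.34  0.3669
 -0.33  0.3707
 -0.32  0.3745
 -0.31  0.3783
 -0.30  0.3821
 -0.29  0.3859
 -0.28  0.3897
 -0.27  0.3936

$28.58

σ√T = 0.52 × 0.5774 = 0.3002
d₁ = [ln(480/430) + (0.075 + ½·0.52²)·0.3333] / (σ√T) = (0.1100 + 0.0701) / 0.3002 = 0.5998 which rounds to 0.60
d₂ = 0.5998 − 0.3002 = 0.2996 which rounds to 0.30
exp(−rT) = exp(−0.075·0.3333) = 0.9753
N(−d₂) = N(-0.30) = 0.3821;  N(−d₁) = N(-0.60) = 0.2743
P = 430·0.9753·0.3821 − 480·0.2743 = 160.2447 − 131.6640 = 28.5807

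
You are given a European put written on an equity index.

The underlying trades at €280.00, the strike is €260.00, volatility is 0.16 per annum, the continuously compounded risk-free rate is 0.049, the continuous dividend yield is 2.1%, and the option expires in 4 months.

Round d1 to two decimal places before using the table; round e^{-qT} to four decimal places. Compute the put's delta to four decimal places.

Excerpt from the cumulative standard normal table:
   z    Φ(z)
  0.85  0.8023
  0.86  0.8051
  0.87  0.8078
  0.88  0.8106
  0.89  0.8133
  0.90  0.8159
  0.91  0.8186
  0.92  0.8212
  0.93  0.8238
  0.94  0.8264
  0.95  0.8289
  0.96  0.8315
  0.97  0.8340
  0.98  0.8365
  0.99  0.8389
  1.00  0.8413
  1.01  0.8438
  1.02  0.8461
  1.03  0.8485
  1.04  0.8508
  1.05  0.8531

-0.1699

T = 0.3333;  σ√T = 0.0924
ln(S/K) + (r − q + σ²/2)T = ln(280/260) + (0.049 − 0.021 + 0.16²/2)·0.3333 = 0.0741 + 0.0136 = 0.0877
d₁ = 0.0877 / 0.0924 = 0.9495 → 0.95
N(d₁) = N(0.95) = 0.8289
Δ_put = e^(−qT)·(N(d₁) − 1) = 0.9930·(0.8289 − 1) = -0.1699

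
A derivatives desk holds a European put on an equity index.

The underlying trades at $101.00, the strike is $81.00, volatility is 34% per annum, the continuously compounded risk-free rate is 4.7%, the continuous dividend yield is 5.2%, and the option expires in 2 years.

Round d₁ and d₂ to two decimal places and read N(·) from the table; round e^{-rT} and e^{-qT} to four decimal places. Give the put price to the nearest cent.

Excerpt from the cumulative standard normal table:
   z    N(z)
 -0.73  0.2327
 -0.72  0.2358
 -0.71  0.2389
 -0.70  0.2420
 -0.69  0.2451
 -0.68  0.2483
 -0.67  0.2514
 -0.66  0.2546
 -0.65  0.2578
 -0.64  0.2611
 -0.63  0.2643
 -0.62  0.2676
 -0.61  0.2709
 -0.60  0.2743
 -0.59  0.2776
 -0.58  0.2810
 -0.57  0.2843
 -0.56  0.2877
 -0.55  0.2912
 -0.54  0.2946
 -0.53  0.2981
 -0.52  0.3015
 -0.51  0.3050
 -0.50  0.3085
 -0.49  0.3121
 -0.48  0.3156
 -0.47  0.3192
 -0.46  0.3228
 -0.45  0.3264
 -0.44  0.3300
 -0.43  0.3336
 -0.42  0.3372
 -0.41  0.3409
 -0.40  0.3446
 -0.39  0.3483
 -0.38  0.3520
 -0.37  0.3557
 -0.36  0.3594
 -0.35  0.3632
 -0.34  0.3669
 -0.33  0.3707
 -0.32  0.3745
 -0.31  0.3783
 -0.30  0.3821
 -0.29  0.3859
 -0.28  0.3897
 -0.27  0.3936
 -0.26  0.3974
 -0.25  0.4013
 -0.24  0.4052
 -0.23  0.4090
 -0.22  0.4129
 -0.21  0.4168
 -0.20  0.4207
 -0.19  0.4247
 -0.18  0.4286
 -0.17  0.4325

σ√T = 0.34·√2 = 0.4808
d₁ = [ln(101/81) + (0.047 − 0.052 + 0.34²/2)·2] / 0.4808 = [0.2207 + 0.1056] / 0.4808 = 0.6786 → 0.68
d₂ = d₁ − σ√T = 0.6786 − 0.4808 = 0.1977 → 0.20
exp(−qT) = exp(−0.052·2) = 0.9012;  exp(−rT) = exp(−0.047·2) = 0.9103
N(−d₂) = N(-0.20) = 0.4207;  N(−d₁) = N(-0.68) = 0.2483
P = 81·0.9103·0.4207 − 101·0.9012·0.2483 = 31.0200 − 22.6006 = 8.4195

$8.42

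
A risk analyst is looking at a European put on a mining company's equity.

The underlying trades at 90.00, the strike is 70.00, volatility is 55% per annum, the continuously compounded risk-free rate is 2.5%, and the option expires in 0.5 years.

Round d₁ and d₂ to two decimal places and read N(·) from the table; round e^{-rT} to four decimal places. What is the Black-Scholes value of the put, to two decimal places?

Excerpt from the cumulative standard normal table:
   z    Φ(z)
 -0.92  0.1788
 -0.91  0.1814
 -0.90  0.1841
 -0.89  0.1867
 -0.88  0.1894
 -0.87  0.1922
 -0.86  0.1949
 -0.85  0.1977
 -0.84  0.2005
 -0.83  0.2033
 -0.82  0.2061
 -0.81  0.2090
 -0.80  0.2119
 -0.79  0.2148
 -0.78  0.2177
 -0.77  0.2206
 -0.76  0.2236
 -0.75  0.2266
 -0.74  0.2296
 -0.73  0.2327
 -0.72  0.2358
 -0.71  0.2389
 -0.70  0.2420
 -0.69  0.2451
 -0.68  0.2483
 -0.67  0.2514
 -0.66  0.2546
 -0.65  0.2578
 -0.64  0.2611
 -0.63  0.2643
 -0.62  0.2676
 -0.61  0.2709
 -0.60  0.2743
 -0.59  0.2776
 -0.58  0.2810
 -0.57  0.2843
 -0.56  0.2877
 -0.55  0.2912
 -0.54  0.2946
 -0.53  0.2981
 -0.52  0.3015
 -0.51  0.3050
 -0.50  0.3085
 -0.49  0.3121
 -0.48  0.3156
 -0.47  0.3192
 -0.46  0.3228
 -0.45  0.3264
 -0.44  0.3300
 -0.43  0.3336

T = 0.5;  σ√T = 0.3889
d₁ = [ln(90/70) + (0.025 + 0.55²/2)·0.5] / 0.3889 = [0.2513 + 0.0881] / 0.3889 = 0.8728 ≈ 0.87
d₂ = d₁ − σ√T = 0.8728 − 0.3889 = 0.4839 ≈ 0.48
e^(−rT) = e^(−0.025·0.5) = 0.9876
P = 70·0.9876·N(-0.48) − 90·N(-0.87) = 70·0.9876·0.3156 − 90·0.1922 = 21.8181 − 17.2980 = 4.5201

4.52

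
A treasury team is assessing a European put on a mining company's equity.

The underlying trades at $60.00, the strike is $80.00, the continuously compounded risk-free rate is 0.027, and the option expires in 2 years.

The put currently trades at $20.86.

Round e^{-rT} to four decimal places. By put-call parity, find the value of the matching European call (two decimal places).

e^(−rT) = e^(−0.027·2) = 0.9474
Put-call parity: C − P = S − K·e^(−rT) = 60 − 80·0.9474 = 60 − 75.7920 = -15.7920
C = P + (C − P) = 20.86 + (-15.7920) = 5.0680

$5.07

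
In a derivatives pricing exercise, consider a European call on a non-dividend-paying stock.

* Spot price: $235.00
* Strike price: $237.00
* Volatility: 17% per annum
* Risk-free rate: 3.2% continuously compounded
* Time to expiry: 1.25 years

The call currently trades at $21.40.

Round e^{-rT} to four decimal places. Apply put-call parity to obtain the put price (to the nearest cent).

$14.11

e^(−rT) = e^(−0.032·1.25) = 0.9608
Put-call parity: C − P = S − K·e^(−rT) = 235 − 237·0.9608 = 235 − 227.7096 = 7.2904
P = C − (C − P) = 21.40 − (7.2904) = 14.1096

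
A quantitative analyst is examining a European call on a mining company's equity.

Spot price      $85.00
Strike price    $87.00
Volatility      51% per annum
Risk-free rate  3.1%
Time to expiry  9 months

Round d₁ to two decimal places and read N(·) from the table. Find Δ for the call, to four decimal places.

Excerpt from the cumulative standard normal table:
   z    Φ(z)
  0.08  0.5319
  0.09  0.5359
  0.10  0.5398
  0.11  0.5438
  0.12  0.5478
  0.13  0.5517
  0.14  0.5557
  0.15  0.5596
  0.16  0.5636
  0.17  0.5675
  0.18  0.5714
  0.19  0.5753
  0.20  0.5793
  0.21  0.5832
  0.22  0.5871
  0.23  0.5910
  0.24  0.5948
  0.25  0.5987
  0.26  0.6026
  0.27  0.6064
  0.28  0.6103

T = 0.75;  σ√T = 0.4417
ln(S/K) + (r + σ²/2)T = ln(85/87) + (0.031 + 0.51²/2)·0.75 = -0.0233 + 0.1208 = 0.0975
d₁ = 0.0975 / 0.4417 = 0.2208 ⇒ 0.22
N(d₁) = N(0.22) = 0.5871
Δ_call = N(d₁) = 0.5871

0.5871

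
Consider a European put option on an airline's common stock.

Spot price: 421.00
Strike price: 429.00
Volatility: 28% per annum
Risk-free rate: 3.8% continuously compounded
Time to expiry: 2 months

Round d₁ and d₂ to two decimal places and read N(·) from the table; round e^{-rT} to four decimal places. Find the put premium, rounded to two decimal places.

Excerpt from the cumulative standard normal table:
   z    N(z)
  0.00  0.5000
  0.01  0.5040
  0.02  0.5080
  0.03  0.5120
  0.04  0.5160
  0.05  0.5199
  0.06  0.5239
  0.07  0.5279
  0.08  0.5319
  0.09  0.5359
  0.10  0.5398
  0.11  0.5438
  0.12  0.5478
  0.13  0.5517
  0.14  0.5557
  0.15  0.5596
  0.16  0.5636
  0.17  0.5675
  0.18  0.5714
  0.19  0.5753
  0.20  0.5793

T = 0.1667;  σ√T = 0.1143
d₁ = [ln(421/429) + (0.038 + ½·0.28²)·0.1667] / (σ√T) = (-0.0188 + 0.0129) / 0.1143 = -0.0521 ⇒ -0.05
d₂ = -0.0521 − 0.1143 = -0.1664 ⇒ -0.17
exp(−rT) = exp(−0.038·0.1667) = 0.9937
N(−d₂) = N(0.17) = 0.5675;  N(−d₁) = N(0.05) = 0.5199
P = 429·0.9937·0.5675 − 421·0.5199 = 241.9237 − 218.8779 = 23.0458

23.05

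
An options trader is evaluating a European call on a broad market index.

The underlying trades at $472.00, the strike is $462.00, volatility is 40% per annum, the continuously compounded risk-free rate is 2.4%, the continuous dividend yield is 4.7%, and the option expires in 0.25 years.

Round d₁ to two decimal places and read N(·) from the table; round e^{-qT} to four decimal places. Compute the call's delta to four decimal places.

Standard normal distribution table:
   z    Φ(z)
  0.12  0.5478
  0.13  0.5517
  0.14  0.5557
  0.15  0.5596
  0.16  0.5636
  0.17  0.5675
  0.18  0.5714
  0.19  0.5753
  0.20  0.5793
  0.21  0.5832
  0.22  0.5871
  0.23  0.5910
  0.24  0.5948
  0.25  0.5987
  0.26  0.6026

σ√T = 0.4·√0.25 = 0.2000
d₁ = [ln(472/462) + (0.024 − 0.047 + 0.4²/2)·0.25] / 0.2000 = [0.0214 + 0.0143] / 0.2000 = 0.1783 → 0.18
N(d₁) = N(0.18) = 0.5714
Δ_call = exp(−qT)·N(d₁) = 0.9883·0.5714 = 0.5647

0.5647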